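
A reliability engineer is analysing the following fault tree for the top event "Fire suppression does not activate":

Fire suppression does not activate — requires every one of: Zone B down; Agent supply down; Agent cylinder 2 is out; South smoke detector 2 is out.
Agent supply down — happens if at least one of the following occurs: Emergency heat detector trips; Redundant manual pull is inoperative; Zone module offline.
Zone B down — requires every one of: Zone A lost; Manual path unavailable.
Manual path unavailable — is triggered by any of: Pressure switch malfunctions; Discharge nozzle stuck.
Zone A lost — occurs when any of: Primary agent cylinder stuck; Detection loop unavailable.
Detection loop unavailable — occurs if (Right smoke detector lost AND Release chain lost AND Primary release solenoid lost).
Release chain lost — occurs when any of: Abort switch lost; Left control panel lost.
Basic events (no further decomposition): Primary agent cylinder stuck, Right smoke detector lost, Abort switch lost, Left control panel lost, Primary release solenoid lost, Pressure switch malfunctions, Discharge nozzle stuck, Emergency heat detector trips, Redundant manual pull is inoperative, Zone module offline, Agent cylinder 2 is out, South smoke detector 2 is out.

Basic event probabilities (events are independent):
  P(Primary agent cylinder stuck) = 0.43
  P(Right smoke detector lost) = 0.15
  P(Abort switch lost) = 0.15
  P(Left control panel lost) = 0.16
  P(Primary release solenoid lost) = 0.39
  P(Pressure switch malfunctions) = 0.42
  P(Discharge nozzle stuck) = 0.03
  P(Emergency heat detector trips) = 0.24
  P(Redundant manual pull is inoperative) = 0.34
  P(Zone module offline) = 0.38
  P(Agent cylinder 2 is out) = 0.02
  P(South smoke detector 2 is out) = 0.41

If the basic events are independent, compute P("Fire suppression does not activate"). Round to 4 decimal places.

0.0011

P(Release chain lost) [OR] = 1 − (1−0.15) × (1−0.16) = 0.286000
P(Detection loop unavailable) [AND] = 0.15 × 0.286000 × 0.39 = 0.016731
P(Zone A lost) [OR] = 1 − (1−0.43) × (1−0.016731) = 0.439537
P(Manual path unavailable) [OR] = 1 − (1−0.42) × (1−0.03) = 0.437400
P(Zone B down) [AND] = 0.439537 × 0.437400 = 0.192253
P(Agent supply down) [OR] = 1 − (1−0.24) × (1−0.34) × (1−0.38) = 0.689008
P(Fire suppression does not activate) [AND] = 0.192253 × 0.689008 × 0.02 × 0.41 = 0.001086
Rounded to 4 decimal places: P(Fire suppression does not activate) ≈ 0.0011.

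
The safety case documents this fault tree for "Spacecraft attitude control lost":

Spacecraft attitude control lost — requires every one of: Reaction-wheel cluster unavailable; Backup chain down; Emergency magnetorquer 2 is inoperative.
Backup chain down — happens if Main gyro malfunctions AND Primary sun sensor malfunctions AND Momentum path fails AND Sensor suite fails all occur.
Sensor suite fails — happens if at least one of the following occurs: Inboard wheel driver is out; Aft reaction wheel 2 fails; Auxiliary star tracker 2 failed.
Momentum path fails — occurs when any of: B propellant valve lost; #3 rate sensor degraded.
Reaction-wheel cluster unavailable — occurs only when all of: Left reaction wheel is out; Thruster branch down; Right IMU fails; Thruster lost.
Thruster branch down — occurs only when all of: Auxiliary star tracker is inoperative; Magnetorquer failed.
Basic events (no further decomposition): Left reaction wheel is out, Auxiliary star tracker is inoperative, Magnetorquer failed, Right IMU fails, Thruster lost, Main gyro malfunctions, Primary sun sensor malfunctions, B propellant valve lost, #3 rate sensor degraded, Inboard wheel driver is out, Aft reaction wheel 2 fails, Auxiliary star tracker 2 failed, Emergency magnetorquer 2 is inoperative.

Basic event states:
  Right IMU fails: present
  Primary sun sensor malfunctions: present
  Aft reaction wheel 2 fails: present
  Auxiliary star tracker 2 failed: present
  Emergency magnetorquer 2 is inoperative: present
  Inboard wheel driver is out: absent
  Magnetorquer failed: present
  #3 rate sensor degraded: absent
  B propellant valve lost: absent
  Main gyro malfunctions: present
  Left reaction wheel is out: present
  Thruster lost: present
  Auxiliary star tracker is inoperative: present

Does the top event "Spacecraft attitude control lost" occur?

No

Thruster branch down [AND]: Auxiliary star tracker is inoperative=occurs, Magnetorquer failed=occurs → all inputs occur → occurs.
Reaction-wheel cluster unavailable [AND]: Left reaction wheel is out=occurs, Thruster branch down=occurs, Right IMU fails=occurs, Thruster lost=occurs → all inputs occur → occurs.
Momentum path fails [OR]: B propellant valve lost=not, #3 rate sensor degraded=not → no input occurs → does not occur.
Sensor suite fails [OR]: Inboard wheel driver is out=not, Aft reaction wheel 2 fails=occurs, Auxiliary star tracker 2 failed=occurs → at least one input occurs → occurs.
Backup chain down [AND]: Main gyro malfunctions=occurs, Primary sun sensor malfunctions=occurs, Momentum path fails=not, Sensor suite fails=occurs → not all inputs occur → does not occur.
Spacecraft attitude control lost [AND]: Reaction-wheel cluster unavailable=occurs, Backup chain down=not, Emergency magnetorquer 2 is inoperative=occurs → not all inputs occur → does not occur.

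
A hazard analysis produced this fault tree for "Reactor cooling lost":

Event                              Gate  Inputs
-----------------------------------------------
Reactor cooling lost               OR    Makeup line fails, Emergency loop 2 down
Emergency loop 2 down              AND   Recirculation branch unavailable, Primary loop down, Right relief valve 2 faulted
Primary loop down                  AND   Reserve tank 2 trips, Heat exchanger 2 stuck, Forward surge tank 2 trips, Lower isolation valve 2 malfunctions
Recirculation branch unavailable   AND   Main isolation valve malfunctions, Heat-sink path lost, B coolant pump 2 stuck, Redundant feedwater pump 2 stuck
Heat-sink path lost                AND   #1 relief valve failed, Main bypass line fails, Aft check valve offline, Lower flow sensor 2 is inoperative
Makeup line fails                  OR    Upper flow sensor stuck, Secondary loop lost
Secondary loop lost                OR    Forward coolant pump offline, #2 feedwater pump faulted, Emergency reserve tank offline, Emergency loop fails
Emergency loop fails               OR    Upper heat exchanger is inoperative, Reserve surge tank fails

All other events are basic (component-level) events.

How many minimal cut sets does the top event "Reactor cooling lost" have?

7

Emergency loop fails [OR]: union of children's cut sets → 2 cut set(s).
Secondary loop lost [OR]: union of children's cut sets → 5 cut set(s).
Makeup line fails [OR]: union of children's cut sets → 6 cut set(s).
Heat-sink path lost [AND]: one cut set from each child combined → 1 × 1 × 1 × 1 = 1 cut set(s).
Recirculation branch unavailable [AND]: one cut set from each child combined → 1 × 1 × 1 × 1 = 1 cut set(s).
Primary loop down [AND]: one cut set from each child combined → 1 × 1 × 1 × 1 = 1 cut set(s).
Emergency loop 2 down [AND]: one cut set from each child combined → 1 × 1 × 1 = 1 cut set(s).
Reactor cooling lost [OR]: union of children's cut sets → 7 cut set(s).
Minimal cut sets: {Upper flow sensor stuck}; {Forward coolant pump offline}; {#2 feedwater pump faulted}; {Emergency reserve tank offline}; {Upper heat exchanger is inoperative}; {Reserve surge tank fails}; {#1 relief valve failed, Aft check valve offline, B coolant pump 2 stuck, Forward surge tank 2 trips, Heat exchanger 2 stuck, Lower flow sensor 2 is inoperative, Lower isolation valve 2 malfunctions, Main bypass line fails, Main isolation valve malfunctions, Redundant feedwater pump 2 stuck, Reserve tank 2 trips, Right relief valve 2 faulted}.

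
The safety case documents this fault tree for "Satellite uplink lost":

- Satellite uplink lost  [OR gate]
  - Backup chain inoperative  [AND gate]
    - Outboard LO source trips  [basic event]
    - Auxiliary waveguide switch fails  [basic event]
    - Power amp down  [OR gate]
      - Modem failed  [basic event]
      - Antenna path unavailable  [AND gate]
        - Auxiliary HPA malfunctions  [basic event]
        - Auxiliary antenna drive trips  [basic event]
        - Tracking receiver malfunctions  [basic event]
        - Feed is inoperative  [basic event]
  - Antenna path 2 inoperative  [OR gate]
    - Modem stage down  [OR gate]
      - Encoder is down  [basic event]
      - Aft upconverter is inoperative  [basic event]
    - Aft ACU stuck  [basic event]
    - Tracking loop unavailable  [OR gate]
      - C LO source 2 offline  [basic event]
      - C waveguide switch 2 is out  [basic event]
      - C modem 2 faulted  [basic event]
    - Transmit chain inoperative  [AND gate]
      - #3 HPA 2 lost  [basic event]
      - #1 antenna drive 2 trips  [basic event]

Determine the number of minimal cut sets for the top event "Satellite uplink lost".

9

Antenna path unavailable [AND]: one cut set from each child combined → 1 × 1 × 1 × 1 = 1 cut set(s).
Power amp down [OR]: union of children's cut sets → 2 cut set(s).
Backup chain inoperative [AND]: one cut set from each child combined → 1 × 1 × 2 = 2 cut set(s).
Modem stage down [OR]: union of children's cut sets → 2 cut set(s).
Tracking loop unavailable [OR]: union of children's cut sets → 3 cut set(s).
Transmit chain inoperative [AND]: one cut set from each child combined → 1 × 1 = 1 cut set(s).
Antenna path 2 inoperative [OR]: union of children's cut sets → 7 cut set(s).
Satellite uplink lost [OR]: union of children's cut sets → 9 cut set(s).
Minimal cut sets: {Auxiliary waveguide switch fails, Modem failed, Outboard LO source trips}; {Auxiliary HPA malfunctions, Auxiliary antenna drive trips, Auxiliary waveguide switch fails, Feed is inoperative, Outboard LO source trips, Tracking receiver malfunctions}; {Encoder is down}; {Aft upconverter is inoperative}; {Aft ACU stuck}; {C LO source 2 offline}; {C waveguide switch 2 is out}; {C modem 2 faulted}; {#1 antenna drive 2 trips, #3 HPA 2 lost}.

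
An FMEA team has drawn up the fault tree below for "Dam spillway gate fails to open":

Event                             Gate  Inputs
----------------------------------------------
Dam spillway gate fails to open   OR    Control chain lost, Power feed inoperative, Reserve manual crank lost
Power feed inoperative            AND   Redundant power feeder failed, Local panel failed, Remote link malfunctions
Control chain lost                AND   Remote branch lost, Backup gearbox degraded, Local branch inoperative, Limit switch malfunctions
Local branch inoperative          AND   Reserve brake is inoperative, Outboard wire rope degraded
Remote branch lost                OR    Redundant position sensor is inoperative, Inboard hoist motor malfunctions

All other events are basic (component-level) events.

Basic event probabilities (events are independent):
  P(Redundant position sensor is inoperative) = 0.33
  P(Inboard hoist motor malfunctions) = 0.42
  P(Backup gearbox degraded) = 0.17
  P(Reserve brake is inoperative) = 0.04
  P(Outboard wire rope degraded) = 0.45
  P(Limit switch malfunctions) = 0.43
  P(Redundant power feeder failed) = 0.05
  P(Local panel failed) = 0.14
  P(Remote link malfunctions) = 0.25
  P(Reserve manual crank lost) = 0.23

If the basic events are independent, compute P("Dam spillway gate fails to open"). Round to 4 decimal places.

P(Remote branch lost) [OR] = 1 − (1−0.33) × (1−0.42) = 0.611400
P(Local branch inoperative) [AND] = 0.04 × 0.45 = 0.018000
P(Control chain lost) [AND] = 0.611400 × 0.17 × 0.018000 × 0.43 = 0.000804
P(Power feed inoperative) [AND] = 0.05 × 0.14 × 0.25 = 0.001750
P(Dam spillway gate fails to open) [OR] = 1 − (1−0.000804) × (1−0.001750) × (1−0.23) = 0.231965
Rounded to 4 decimal places: P(Dam spillway gate fails to open) ≈ 0.2320.

0.2320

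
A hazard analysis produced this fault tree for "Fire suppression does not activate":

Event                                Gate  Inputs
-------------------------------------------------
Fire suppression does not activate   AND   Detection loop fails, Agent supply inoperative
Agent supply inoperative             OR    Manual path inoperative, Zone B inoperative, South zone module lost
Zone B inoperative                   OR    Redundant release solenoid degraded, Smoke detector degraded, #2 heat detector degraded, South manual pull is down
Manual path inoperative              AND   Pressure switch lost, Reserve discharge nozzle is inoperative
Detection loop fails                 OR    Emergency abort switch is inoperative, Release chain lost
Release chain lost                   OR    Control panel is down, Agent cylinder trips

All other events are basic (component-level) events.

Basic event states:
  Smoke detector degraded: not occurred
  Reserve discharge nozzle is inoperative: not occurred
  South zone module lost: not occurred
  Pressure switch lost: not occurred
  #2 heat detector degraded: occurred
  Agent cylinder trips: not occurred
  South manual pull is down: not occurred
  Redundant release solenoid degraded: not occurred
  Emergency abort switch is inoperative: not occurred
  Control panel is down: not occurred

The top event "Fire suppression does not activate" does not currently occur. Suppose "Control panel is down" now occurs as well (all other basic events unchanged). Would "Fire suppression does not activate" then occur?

Counterfactual: set "Control panel is down" to occurred.
Release chain lost [OR]: Control panel is down=occurs, Agent cylinder trips=not → at least one input occurs → occurs.
Detection loop fails [OR]: Emergency abort switch is inoperative=not, Release chain lost=occurs → at least one input occurs → occurs.
Manual path inoperative [AND]: Pressure switch lost=not, Reserve discharge nozzle is inoperative=not → not all inputs occur → does not occur.
Zone B inoperative [OR]: Redundant release solenoid degraded=not, Smoke detector degraded=not, #2 heat detector degraded=occurs, South manual pull is down=not → at least one input occurs → occurs.
Agent supply inoperative [OR]: Manual path inoperative=not, Zone B inoperative=occurs, South zone module lost=not → at least one input occurs → occurs.
Fire suppression does not activate [AND]: Detection loop fails=occurs, Agent supply inoperative=occurs → all inputs occur → occurs.

Yes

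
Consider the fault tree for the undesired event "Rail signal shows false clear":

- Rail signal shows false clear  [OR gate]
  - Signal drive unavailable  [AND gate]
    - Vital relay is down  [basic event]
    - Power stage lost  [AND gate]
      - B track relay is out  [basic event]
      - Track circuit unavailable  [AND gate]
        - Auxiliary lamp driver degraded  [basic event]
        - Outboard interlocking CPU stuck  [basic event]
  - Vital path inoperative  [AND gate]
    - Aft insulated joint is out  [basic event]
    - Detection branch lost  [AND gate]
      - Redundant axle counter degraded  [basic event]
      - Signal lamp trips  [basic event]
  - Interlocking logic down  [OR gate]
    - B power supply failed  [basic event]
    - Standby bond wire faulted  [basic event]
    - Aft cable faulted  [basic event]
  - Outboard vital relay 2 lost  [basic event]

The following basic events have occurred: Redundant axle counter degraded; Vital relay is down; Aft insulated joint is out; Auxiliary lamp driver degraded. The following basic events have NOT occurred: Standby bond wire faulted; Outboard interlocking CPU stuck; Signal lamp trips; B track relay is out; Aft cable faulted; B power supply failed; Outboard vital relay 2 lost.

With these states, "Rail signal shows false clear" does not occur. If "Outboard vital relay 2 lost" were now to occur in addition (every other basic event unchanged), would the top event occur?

Counterfactual: set "Outboard vital relay 2 lost" to occurred.
Track circuit unavailable [AND]: Auxiliary lamp driver degraded=occurs, Outboard interlocking CPU stuck=not → not all inputs occur → does not occur.
Power stage lost [AND]: B track relay is out=not, Track circuit unavailable=not → not all inputs occur → does not occur.
Signal drive unavailable [AND]: Vital relay is down=occurs, Power stage lost=not → not all inputs occur → does not occur.
Detection branch lost [AND]: Redundant axle counter degraded=occurs, Signal lamp trips=not → not all inputs occur → does not occur.
Vital path inoperative [AND]: Aft insulated joint is out=occurs, Detection branch lost=not → not all inputs occur → does not occur.
Interlocking logic down [OR]: B power supply failed=not, Standby bond wire faulted=not, Aft cable faulted=not → no input occurs → does not occur.
Rail signal shows false clear [OR]: Signal drive unavailable=not, Vital path inoperative=not, Interlocking logic down=not, Outboard vital relay 2 lost=occurs → at least one input occurs → occurs.

Yes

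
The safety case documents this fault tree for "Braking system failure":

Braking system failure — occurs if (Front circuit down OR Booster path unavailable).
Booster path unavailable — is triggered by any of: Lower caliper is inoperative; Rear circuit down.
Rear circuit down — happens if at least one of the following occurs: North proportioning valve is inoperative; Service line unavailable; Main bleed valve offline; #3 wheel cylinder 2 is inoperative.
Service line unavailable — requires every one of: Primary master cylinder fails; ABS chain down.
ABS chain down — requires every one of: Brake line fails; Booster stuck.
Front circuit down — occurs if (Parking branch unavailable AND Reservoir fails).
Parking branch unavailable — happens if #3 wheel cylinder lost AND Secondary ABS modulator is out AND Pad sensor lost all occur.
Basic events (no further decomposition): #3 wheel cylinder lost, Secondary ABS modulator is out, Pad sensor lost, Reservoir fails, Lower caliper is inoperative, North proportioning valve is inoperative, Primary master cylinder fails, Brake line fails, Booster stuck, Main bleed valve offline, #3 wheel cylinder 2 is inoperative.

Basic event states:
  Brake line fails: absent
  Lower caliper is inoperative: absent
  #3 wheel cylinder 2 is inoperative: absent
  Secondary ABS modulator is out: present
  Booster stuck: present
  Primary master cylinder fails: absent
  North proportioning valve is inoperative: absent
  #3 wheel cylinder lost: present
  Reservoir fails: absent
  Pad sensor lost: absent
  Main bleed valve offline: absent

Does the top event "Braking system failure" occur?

No

Parking branch unavailable [AND]: #3 wheel cylinder lost=occurs, Secondary ABS modulator is out=occurs, Pad sensor lost=not → not all inputs occur → does not occur.
Front circuit down [AND]: Parking branch unavailable=not, Reservoir fails=not → not all inputs occur → does not occur.
ABS chain down [AND]: Brake line fails=not, Booster stuck=occurs → not all inputs occur → does not occur.
Service line unavailable [AND]: Primary master cylinder fails=not, ABS chain down=not → not all inputs occur → does not occur.
Rear circuit down [OR]: North proportioning valve is inoperative=not, Service line unavailable=not, Main bleed valve offline=not, #3 wheel cylinder 2 is inoperative=not → no input occurs → does not occur.
Booster path unavailable [OR]: Lower caliper is inoperative=not, Rear circuit down=not → no input occurs → does not occur.
Braking system failure [OR]: Front circuit down=not, Booster path unavailable=not → no input occurs → does not occur.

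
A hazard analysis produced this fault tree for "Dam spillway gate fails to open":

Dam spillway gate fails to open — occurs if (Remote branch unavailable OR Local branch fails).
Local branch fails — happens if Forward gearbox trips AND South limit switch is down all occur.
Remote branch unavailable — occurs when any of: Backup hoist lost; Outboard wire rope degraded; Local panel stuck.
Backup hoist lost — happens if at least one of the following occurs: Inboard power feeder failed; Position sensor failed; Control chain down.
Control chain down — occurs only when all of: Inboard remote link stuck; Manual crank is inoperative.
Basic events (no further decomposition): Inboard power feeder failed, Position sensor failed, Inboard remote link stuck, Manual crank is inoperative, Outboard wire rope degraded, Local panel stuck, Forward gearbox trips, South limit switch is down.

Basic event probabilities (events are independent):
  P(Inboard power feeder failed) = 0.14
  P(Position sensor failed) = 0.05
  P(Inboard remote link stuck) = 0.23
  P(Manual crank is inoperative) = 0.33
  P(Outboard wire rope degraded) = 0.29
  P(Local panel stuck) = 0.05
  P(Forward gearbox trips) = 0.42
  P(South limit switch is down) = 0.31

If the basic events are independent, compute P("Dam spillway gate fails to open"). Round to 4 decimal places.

P(Control chain down) [AND] = 0.23 × 0.33 = 0.075900
P(Backup hoist lost) [OR] = 1 − (1−0.14) × (1−0.05) × (1−0.075900) = 0.245010
P(Remote branch unavailable) [OR] = 1 − (1−0.245010) × (1−0.29) × (1−0.05) = 0.490759
P(Local branch fails) [AND] = 0.42 × 0.31 = 0.130200
P(Dam spillway gate fails to open) [OR] = 1 − (1−0.490759) × (1−0.130200) = 0.557062
Rounded to 4 decimal places: P(Dam spillway gate fails to open) ≈ 0.5571.

0.5571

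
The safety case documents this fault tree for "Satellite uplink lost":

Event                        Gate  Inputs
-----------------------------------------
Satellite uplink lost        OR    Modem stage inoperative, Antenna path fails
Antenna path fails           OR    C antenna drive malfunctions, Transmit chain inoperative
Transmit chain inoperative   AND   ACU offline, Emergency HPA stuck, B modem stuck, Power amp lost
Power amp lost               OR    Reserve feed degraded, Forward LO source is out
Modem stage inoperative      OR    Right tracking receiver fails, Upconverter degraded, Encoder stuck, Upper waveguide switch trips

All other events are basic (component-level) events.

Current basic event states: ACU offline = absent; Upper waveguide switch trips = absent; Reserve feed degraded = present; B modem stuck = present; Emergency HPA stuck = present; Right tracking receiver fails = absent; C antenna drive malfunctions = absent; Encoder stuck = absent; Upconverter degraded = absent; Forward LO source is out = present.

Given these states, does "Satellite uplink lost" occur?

Modem stage inoperative [OR]: Right tracking receiver fails=not, Upconverter degraded=not, Encoder stuck=not, Upper waveguide switch trips=not → no input occurs → does not occur.
Power amp lost [OR]: Reserve feed degraded=occurs, Forward LO source is out=occurs → at least one input occurs → occurs.
Transmit chain inoperative [AND]: ACU offline=not, Emergency HPA stuck=occurs, B modem stuck=occurs, Power amp lost=occurs → not all inputs occur → does not occur.
Antenna path fails [OR]: C antenna drive malfunctions=not, Transmit chain inoperative=not → no input occurs → does not occur.
Satellite uplink lost [OR]: Modem stage inoperative=not, Antenna path fails=not → no input occurs → does not occur.

No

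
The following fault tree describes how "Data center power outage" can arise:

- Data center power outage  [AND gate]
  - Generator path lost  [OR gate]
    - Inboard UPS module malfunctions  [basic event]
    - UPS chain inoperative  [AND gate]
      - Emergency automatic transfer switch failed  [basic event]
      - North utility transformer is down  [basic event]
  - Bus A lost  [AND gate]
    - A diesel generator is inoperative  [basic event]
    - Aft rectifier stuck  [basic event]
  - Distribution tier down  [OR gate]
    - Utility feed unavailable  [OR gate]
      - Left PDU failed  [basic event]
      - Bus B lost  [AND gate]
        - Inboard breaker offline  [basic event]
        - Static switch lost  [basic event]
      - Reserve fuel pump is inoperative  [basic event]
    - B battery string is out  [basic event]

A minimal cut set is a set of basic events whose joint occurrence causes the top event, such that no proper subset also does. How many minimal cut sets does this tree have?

8

UPS chain inoperative [AND]: one cut set from each child combined → 1 × 1 = 1 cut set(s).
Generator path lost [OR]: union of children's cut sets → 2 cut set(s).
Bus A lost [AND]: one cut set from each child combined → 1 × 1 = 1 cut set(s).
Bus B lost [AND]: one cut set from each child combined → 1 × 1 = 1 cut set(s).
Utility feed unavailable [OR]: union of children's cut sets → 3 cut set(s).
Distribution tier down [OR]: union of children's cut sets → 4 cut set(s).
Data center power outage [AND]: one cut set from each child combined → 2 × 1 × 4 = 8 cut set(s).
Minimal cut sets: {A diesel generator is inoperative, Aft rectifier stuck, Inboard UPS module malfunctions, Left PDU failed}; {A diesel generator is inoperative, Aft rectifier stuck, Inboard UPS module malfunctions, Inboard breaker offline, Static switch lost}; {A diesel generator is inoperative, Aft rectifier stuck, Inboard UPS module malfunctions, Reserve fuel pump is inoperative}; {A diesel generator is inoperative, Aft rectifier stuck, B battery string is out, Inboard UPS module malfunctions}; {A diesel generator is inoperative, Aft rectifier stuck, Emergency automatic transfer switch failed, Left PDU failed, North utility transformer is down}; {A diesel generator is inoperative, Aft rectifier stuck, Emergency automatic transfer switch failed, Inboard breaker offline, North utility transformer is down, Static switch lost}; {A diesel generator is inoperative, Aft rectifier stuck, Emergency automatic transfer switch failed, North utility transformer is down, Reserve fuel pump is inoperative}; {A diesel generator is inoperative, Aft rectifier stuck, B battery string is out, Emergency automatic transfer switch failed, North utility transformer is down}.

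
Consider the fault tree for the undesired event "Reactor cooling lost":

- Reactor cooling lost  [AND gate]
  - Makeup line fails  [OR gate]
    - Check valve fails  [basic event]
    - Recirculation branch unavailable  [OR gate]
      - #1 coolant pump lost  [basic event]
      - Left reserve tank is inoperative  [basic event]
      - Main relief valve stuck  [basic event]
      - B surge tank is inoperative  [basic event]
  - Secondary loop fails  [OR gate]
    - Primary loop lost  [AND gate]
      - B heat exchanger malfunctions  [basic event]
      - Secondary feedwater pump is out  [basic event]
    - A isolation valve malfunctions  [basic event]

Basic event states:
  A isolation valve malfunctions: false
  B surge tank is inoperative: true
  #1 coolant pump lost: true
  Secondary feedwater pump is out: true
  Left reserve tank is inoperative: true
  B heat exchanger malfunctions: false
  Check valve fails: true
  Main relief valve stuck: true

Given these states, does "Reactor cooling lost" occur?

Recirculation branch unavailable [OR]: #1 coolant pump lost=occurs, Left reserve tank is inoperative=occurs, Main relief valve stuck=occurs, B surge tank is inoperative=occurs → at least one input occurs → occurs.
Makeup line fails [OR]: Check valve fails=occurs, Recirculation branch unavailable=occurs → at least one input occurs → occurs.
Primary loop lost [AND]: B heat exchanger malfunctions=not, Secondary feedwater pump is out=occurs → not all inputs occur → does not occur.
Secondary loop fails [OR]: Primary loop lost=not, A isolation valve malfunctions=not → no input occurs → does not occur.
Reactor cooling lost [AND]: Makeup line fails=occurs, Secondary loop fails=not → not all inputs occur → does not occur.

No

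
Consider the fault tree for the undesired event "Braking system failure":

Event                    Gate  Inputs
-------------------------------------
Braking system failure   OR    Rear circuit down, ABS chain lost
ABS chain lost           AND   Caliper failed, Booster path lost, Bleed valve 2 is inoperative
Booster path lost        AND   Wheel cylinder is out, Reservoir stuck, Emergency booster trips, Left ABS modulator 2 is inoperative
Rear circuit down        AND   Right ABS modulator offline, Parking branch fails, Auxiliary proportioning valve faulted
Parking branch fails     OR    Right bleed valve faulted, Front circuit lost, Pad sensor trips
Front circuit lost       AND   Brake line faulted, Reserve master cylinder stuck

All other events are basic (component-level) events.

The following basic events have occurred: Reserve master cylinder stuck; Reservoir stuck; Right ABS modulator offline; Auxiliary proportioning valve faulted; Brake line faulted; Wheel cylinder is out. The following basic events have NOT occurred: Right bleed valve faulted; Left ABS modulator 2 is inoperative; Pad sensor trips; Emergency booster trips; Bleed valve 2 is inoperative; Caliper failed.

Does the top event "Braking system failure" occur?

Yes

Front circuit lost [AND]: Brake line faulted=occurs, Reserve master cylinder stuck=occurs → all inputs occur → occurs.
Parking branch fails [OR]: Right bleed valve faulted=not, Front circuit lost=occurs, Pad sensor trips=not → at least one input occurs → occurs.
Rear circuit down [AND]: Right ABS modulator offline=occurs, Parking branch fails=occurs, Auxiliary proportioning valve faulted=occurs → all inputs occur → occurs.
Booster path lost [AND]: Wheel cylinder is out=occurs, Reservoir stuck=occurs, Emergency booster trips=not, Left ABS modulator 2 is inoperative=not → not all inputs occur → does not occur.
ABS chain lost [AND]: Caliper failed=not, Booster path lost=not, Bleed valve 2 is inoperative=not → not all inputs occur → does not occur.
Braking system failure [OR]: Rear circuit down=occurs, ABS chain lost=not → at least one input occurs → occurs.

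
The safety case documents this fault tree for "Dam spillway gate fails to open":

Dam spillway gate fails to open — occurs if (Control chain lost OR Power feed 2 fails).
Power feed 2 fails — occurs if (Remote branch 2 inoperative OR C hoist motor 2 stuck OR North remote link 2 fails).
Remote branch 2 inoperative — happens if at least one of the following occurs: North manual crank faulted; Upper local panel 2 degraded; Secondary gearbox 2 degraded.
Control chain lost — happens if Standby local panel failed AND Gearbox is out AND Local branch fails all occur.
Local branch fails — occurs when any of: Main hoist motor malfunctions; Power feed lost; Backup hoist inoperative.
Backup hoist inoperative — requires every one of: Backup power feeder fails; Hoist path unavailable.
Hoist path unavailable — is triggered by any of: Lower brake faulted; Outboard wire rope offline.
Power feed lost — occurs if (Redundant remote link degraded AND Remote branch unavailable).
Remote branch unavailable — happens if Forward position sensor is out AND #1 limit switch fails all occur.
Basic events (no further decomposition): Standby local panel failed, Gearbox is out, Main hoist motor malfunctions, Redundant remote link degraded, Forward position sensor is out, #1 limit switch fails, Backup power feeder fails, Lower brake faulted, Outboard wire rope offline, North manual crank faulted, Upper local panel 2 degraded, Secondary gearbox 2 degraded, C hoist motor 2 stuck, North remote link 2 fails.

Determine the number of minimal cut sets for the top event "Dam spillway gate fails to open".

Remote branch unavailable [AND]: one cut set from each child combined → 1 × 1 = 1 cut set(s).
Power feed lost [AND]: one cut set from each child combined → 1 × 1 = 1 cut set(s).
Hoist path unavailable [OR]: union of children's cut sets → 2 cut set(s).
Backup hoist inoperative [AND]: one cut set from each child combined → 1 × 2 = 2 cut set(s).
Local branch fails [OR]: union of children's cut sets → 4 cut set(s).
Control chain lost [AND]: one cut set from each child combined → 1 × 1 × 4 = 4 cut set(s).
Remote branch 2 inoperative [OR]: union of children's cut sets → 3 cut set(s).
Power feed 2 fails [OR]: union of children's cut sets → 5 cut set(s).
Dam spillway gate fails to open [OR]: union of children's cut sets → 9 cut set(s).
Minimal cut sets: {Gearbox is out, Main hoist motor malfunctions, Standby local panel failed}; {#1 limit switch fails, Forward position sensor is out, Gearbox is out, Redundant remote link degraded, Standby local panel failed}; {Backup power feeder fails, Gearbox is out, Lower brake faulted, Standby local panel failed}; {Backup power feeder fails, Gearbox is out, Outboard wire rope offline, Standby local panel failed}; {North manual crank faulted}; {Upper local panel 2 degraded}; {Secondary gearbox 2 degraded}; {C hoist motor 2 stuck}; {North remote link 2 fails}.

9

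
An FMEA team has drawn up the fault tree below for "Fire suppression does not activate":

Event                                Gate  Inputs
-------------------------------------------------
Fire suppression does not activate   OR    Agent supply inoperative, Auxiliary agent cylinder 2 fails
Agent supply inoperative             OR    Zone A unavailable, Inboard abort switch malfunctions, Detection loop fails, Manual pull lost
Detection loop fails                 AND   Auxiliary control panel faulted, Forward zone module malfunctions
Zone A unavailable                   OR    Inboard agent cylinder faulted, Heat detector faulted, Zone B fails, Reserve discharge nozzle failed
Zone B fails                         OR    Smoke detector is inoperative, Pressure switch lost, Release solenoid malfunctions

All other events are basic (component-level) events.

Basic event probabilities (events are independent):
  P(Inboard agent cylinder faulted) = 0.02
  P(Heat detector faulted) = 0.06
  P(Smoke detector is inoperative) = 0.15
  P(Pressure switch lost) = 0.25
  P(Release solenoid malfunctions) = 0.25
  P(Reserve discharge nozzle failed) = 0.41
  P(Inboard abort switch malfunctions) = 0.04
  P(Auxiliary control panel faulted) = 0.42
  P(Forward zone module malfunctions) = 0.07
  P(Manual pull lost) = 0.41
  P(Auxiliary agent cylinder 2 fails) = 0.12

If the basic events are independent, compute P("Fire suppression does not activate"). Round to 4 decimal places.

0.8743

P(Zone B fails) [OR] = 1 − (1−0.15) × (1−0.25) × (1−0.25) = 0.521875
P(Zone A unavailable) [OR] = 1 − (1−0.02) × (1−0.06) × (1−0.521875) × (1−0.41) = 0.740135
P(Detection loop fails) [AND] = 0.42 × 0.07 = 0.029400
P(Agent supply inoperative) [OR] = 1 − (1−0.740135) × (1−0.04) × (1−0.029400) × (1−0.41) = 0.857140
P(Fire suppression does not activate) [OR] = 1 − (1−0.857140) × (1−0.12) = 0.874283
Rounded to 4 decimal places: P(Fire suppression does not activate) ≈ 0.8743.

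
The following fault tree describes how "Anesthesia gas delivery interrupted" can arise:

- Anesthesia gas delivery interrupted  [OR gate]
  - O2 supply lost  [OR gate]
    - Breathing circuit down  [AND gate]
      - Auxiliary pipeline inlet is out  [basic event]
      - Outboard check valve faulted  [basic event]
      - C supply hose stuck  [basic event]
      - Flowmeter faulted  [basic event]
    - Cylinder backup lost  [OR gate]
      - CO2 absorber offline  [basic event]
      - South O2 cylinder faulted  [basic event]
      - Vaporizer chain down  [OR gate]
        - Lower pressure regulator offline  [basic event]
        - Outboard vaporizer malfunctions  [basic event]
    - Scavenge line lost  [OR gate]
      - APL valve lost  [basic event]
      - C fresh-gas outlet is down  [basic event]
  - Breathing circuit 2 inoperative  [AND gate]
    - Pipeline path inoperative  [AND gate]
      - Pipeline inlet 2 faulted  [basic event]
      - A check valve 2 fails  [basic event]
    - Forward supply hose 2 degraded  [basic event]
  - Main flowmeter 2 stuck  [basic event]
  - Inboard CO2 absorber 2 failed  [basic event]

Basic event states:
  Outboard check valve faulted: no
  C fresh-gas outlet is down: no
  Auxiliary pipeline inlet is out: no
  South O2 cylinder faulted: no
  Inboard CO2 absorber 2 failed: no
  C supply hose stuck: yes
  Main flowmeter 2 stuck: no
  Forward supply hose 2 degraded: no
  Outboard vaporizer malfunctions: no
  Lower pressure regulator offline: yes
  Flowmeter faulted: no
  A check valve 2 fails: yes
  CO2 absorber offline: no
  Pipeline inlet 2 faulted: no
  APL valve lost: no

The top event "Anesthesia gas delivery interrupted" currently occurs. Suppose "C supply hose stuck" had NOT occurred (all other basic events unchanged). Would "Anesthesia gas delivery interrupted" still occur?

Counterfactual: set "C supply hose stuck" to not occurred.
Breathing circuit down [AND]: Auxiliary pipeline inlet is out=not, Outboard check valve faulted=not, C supply hose stuck=not, Flowmeter faulted=not → not all inputs occur → does not occur.
Vaporizer chain down [OR]: Lower pressure regulator offline=occurs, Outboard vaporizer malfunctions=not → at least one input occurs → occurs.
Cylinder backup lost [OR]: CO2 absorber offline=not, South O2 cylinder faulted=not, Vaporizer chain down=occurs → at least one input occurs → occurs.
Scavenge line lost [OR]: APL valve lost=not, C fresh-gas outlet is down=not → no input occurs → does not occur.
O2 supply lost [OR]: Breathing circuit down=not, Cylinder backup lost=occurs, Scavenge line lost=not → at least one input occurs → occurs.
Pipeline path inoperative [AND]: Pipeline inlet 2 faulted=not, A check valve 2 fails=occurs → not all inputs occur → does not occur.
Breathing circuit 2 inoperative [AND]: Pipeline path inoperative=not, Forward supply hose 2 degraded=not → not all inputs occur → does not occur.
Anesthesia gas delivery interrupted [OR]: O2 supply lost=occurs, Breathing circuit 2 inoperative=not, Main flowmeter 2 stuck=not, Inboard CO2 absorber 2 failed=not → at least one input occurs → occurs.

Yes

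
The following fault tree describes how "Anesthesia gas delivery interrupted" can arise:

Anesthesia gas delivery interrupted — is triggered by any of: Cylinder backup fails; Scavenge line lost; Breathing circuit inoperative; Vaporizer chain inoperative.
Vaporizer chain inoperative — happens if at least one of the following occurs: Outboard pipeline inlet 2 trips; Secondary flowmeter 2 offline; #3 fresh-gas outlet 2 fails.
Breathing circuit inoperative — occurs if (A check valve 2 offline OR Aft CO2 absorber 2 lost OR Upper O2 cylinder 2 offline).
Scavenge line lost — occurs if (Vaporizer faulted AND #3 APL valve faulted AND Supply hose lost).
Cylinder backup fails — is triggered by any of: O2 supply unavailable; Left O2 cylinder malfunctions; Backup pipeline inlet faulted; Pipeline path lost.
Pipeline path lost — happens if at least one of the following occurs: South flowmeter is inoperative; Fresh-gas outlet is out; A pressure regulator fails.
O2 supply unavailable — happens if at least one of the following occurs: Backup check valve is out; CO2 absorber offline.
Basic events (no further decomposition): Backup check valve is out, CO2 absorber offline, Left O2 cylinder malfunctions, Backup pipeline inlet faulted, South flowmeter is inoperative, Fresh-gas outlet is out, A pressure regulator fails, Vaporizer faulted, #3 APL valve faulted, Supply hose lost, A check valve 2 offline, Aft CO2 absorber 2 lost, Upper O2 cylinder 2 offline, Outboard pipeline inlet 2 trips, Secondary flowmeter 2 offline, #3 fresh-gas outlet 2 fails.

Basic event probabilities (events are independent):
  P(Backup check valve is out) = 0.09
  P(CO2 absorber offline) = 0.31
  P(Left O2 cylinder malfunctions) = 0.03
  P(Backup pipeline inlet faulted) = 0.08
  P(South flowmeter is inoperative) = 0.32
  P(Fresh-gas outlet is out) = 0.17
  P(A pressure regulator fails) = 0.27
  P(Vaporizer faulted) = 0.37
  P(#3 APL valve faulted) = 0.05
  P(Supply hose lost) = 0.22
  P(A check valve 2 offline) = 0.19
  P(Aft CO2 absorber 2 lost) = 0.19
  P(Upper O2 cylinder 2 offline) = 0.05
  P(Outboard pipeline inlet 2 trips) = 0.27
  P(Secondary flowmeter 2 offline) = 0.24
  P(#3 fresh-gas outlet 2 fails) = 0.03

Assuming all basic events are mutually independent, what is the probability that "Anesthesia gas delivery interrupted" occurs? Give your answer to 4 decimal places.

0.9229

P(O2 supply unavailable) [OR] = 1 − (1−0.09) × (1−0.31) = 0.372100
P(Pipeline path lost) [OR] = 1 − (1−0.32) × (1−0.17) × (1−0.27) = 0.587988
P(Cylinder backup fails) [OR] = 1 − (1−0.372100) × (1−0.03) × (1−0.08) × (1−0.587988) = 0.769134
P(Scavenge line lost) [AND] = 0.37 × 0.05 × 0.22 = 0.004070
P(Breathing circuit inoperative) [OR] = 1 − (1−0.19) × (1−0.19) × (1−0.05) = 0.376705
P(Vaporizer chain inoperative) [OR] = 1 − (1−0.27) × (1−0.24) × (1−0.03) = 0.461844
P(Anesthesia gas delivery interrupted) [OR] = 1 − (1−0.769134) × (1−0.004070) × (1−0.376705) × (1−0.461844) = 0.922876
Rounded to 4 decimal places: P(Anesthesia gas delivery interrupted) ≈ 0.9229.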